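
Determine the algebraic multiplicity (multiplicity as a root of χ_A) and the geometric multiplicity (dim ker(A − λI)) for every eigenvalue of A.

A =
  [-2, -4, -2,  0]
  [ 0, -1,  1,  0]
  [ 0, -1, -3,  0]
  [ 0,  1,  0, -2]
λ = -2: alg = 4, geom = 2

Step 1 — factor the characteristic polynomial to read off the algebraic multiplicities:
  χ_A(x) = (x + 2)^4

Step 2 — compute geometric multiplicities via the rank-nullity identity g(λ) = n − rank(A − λI):
  rank(A − (-2)·I) = 2, so dim ker(A − (-2)·I) = n − 2 = 2

Summary:
  λ = -2: algebraic multiplicity = 4, geometric multiplicity = 2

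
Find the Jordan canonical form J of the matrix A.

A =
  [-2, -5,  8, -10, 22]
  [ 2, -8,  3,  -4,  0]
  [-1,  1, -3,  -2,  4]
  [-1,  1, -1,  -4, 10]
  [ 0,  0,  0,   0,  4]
J_3(-5) ⊕ J_1(-2) ⊕ J_1(4)

The characteristic polynomial is
  det(x·I − A) = x^5 + 13*x^4 + 37*x^3 - 145*x^2 - 850*x - 1000 = (x - 4)*(x + 2)*(x + 5)^3

Eigenvalues and multiplicities (the geometric multiplicity of λ is n − rank(A − λI), which equals the number of Jordan blocks for λ):
  λ = -5: algebraic multiplicity = 3, geometric multiplicity = 1
  λ = -2: algebraic multiplicity = 1, geometric multiplicity = 1
  λ = 4: algebraic multiplicity = 1, geometric multiplicity = 1

Determining the block sizes for each eigenvalue:
  λ = -5: one block (gm = 1), so the single block has size am = 3 → block sizes [3]
  λ = -2: one block (gm = 1), so the single block has size am = 1 → block sizes [1]
  λ = 4: one block (gm = 1), so the single block has size am = 1 → block sizes [1]

Assembling the blocks gives a Jordan form
J =
  [-5,  1,  0,  0, 0]
  [ 0, -5,  1,  0, 0]
  [ 0,  0, -5,  0, 0]
  [ 0,  0,  0, -2, 0]
  [ 0,  0,  0,  0, 4]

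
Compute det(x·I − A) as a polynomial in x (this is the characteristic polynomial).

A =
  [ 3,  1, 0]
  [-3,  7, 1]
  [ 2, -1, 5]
x^3 - 15*x^2 + 75*x - 125

Expanding det(x·I − A) (e.g. by cofactor expansion or by noting that A is similar to its Jordan form J, which has the same characteristic polynomial as A) gives
  χ_A(x) = x^3 - 15*x^2 + 75*x - 125
which factors as (x - 5)^3. The eigenvalues (with algebraic multiplicities) are λ = 5 with multiplicity 3.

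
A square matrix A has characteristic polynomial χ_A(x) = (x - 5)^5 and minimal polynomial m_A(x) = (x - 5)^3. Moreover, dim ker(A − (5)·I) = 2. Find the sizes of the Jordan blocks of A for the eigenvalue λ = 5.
Block sizes for λ = 5: [3, 2]

Step 1 — from the characteristic polynomial, algebraic multiplicity of λ = 5 is 5. From dim ker(A − (5)·I) = 2, there are exactly 2 Jordan blocks for λ = 5.
Step 2 — from the minimal polynomial, the factor (x − 5)^3 tells us the largest block for λ = 5 has size 3.
Step 3 — with total size 5, 2 blocks, and largest block 3, the block sizes (in nonincreasing order) are [3, 2].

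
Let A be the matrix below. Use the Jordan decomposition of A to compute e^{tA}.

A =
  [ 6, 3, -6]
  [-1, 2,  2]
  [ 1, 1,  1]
e^{tA} =
  [3*t*exp(3*t) + exp(3*t), 3*t*exp(3*t), -6*t*exp(3*t)]
  [-t*exp(3*t), -t*exp(3*t) + exp(3*t), 2*t*exp(3*t)]
  [t*exp(3*t), t*exp(3*t), -2*t*exp(3*t) + exp(3*t)]

Strategy: write A = P · J · P⁻¹ where J is a Jordan canonical form, so e^{tA} = P · e^{tJ} · P⁻¹, and e^{tJ} can be computed block-by-block.

A has Jordan form
J =
  [3, 1, 0]
  [0, 3, 0]
  [0, 0, 3]
(up to reordering of blocks).

Per-block formulas:
  For a 1×1 block at λ = 3: exp(t · [3]) = [e^(3t)].
  For a 2×2 Jordan block J_2(3): exp(t · J_2(3)) = e^(3t)·(I + t·N), where N is the 2×2 nilpotent shift.

After assembling e^{tJ} and conjugating by P, we get:

e^{tA} =
  [3*t*exp(3*t) + exp(3*t), 3*t*exp(3*t), -6*t*exp(3*t)]
  [-t*exp(3*t), -t*exp(3*t) + exp(3*t), 2*t*exp(3*t)]
  [t*exp(3*t), t*exp(3*t), -2*t*exp(3*t) + exp(3*t)]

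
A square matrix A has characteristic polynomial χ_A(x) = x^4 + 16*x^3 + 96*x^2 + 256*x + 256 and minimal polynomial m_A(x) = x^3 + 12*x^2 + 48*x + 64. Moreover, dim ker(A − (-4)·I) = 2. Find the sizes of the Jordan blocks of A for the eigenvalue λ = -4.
Block sizes for λ = -4: [3, 1]

Step 1 — from the characteristic polynomial, algebraic multiplicity of λ = -4 is 4. From dim ker(A − (-4)·I) = 2, there are exactly 2 Jordan blocks for λ = -4.
Step 2 — from the minimal polynomial, the factor (x + 4)^3 tells us the largest block for λ = -4 has size 3.
Step 3 — with total size 4, 2 blocks, and largest block 3, the block sizes (in nonincreasing order) are [3, 1].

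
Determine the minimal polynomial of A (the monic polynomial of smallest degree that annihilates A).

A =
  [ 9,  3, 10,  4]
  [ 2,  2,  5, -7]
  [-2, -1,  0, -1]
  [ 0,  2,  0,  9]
x^3 - 15*x^2 + 75*x - 125

The characteristic polynomial is χ_A(x) = (x - 5)^4, so the eigenvalues are known. The minimal polynomial is
  m_A(x) = Π_λ (x − λ)^{k_λ}
where k_λ is the size of the *largest* Jordan block for λ (equivalently, the smallest k with (A − λI)^k v = 0 for every generalised eigenvector v of λ).

  λ = 5: largest Jordan block has size 3, contributing (x − 5)^3

So m_A(x) = (x - 5)^3 = x^3 - 15*x^2 + 75*x - 125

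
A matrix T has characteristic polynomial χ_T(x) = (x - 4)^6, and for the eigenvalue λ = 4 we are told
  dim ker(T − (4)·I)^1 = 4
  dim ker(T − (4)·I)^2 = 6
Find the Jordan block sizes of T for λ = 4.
Block sizes for λ = 4: [2, 2, 1, 1]

From the dimensions of kernels of powers, the number of Jordan blocks of size at least j is d_j − d_{j−1} where d_j = dim ker(N^j) (with d_0 = 0). Computing the differences gives [4, 2].
The number of blocks of size exactly k is (#blocks of size ≥ k) − (#blocks of size ≥ k + 1), so the partition is: 2 block(s) of size 1, 2 block(s) of size 2.
In nonincreasing order the block sizes are [2, 2, 1, 1].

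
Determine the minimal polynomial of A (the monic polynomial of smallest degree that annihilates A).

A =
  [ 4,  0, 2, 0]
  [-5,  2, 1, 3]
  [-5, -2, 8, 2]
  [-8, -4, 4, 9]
x^4 - 23*x^3 + 198*x^2 - 756*x + 1080

The characteristic polynomial is χ_A(x) = (x - 6)^3*(x - 5), so the eigenvalues are known. The minimal polynomial is
  m_A(x) = Π_λ (x − λ)^{k_λ}
where k_λ is the size of the *largest* Jordan block for λ (equivalently, the smallest k with (A − λI)^k v = 0 for every generalised eigenvector v of λ).

  λ = 5: largest Jordan block has size 1, contributing (x − 5)
  λ = 6: largest Jordan block has size 3, contributing (x − 6)^3

So m_A(x) = (x - 6)^3*(x - 5) = x^4 - 23*x^3 + 198*x^2 - 756*x + 1080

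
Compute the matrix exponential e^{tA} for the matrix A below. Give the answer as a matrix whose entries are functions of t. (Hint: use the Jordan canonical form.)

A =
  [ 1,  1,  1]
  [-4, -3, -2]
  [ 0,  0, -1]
e^{tA} =
  [2*t*exp(-t) + exp(-t), t*exp(-t), t*exp(-t)]
  [-4*t*exp(-t), -2*t*exp(-t) + exp(-t), -2*t*exp(-t)]
  [0, 0, exp(-t)]

Strategy: write A = P · J · P⁻¹ where J is a Jordan canonical form, so e^{tA} = P · e^{tJ} · P⁻¹, and e^{tJ} can be computed block-by-block.

A has Jordan form
J =
  [-1,  1,  0]
  [ 0, -1,  0]
  [ 0,  0, -1]
(up to reordering of blocks).

Per-block formulas:
  For a 2×2 Jordan block J_2(-1): exp(t · J_2(-1)) = e^(-1t)·(I + t·N), where N is the 2×2 nilpotent shift.
  For a 1×1 block at λ = -1: exp(t · [-1]) = [e^(-1t)].

After assembling e^{tJ} and conjugating by P, we get:

e^{tA} =
  [2*t*exp(-t) + exp(-t), t*exp(-t), t*exp(-t)]
  [-4*t*exp(-t), -2*t*exp(-t) + exp(-t), -2*t*exp(-t)]
  [0, 0, exp(-t)]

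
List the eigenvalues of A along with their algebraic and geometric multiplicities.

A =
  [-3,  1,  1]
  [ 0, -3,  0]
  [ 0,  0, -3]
λ = -3: alg = 3, geom = 2

Step 1 — factor the characteristic polynomial to read off the algebraic multiplicities:
  χ_A(x) = (x + 3)^3

Step 2 — compute geometric multiplicities via the rank-nullity identity g(λ) = n − rank(A − λI):
  rank(A − (-3)·I) = 1, so dim ker(A − (-3)·I) = n − 1 = 2

Summary:
  λ = -3: algebraic multiplicity = 3, geometric multiplicity = 2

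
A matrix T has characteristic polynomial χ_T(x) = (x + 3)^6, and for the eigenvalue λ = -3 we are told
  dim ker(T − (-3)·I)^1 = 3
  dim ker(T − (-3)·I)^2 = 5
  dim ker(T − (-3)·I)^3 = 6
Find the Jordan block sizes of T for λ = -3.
Block sizes for λ = -3: [3, 2, 1]

From the dimensions of kernels of powers, the number of Jordan blocks of size at least j is d_j − d_{j−1} where d_j = dim ker(N^j) (with d_0 = 0). Computing the differences gives [3, 2, 1].
The number of blocks of size exactly k is (#blocks of size ≥ k) − (#blocks of size ≥ k + 1), so the partition is: 1 block(s) of size 1, 1 block(s) of size 2, 1 block(s) of size 3.
In nonincreasing order the block sizes are [3, 2, 1].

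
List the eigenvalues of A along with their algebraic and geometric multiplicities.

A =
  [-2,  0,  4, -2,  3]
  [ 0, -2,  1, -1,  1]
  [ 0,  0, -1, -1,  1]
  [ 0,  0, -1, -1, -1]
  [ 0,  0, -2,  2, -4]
λ = -2: alg = 5, geom = 3

Step 1 — factor the characteristic polynomial to read off the algebraic multiplicities:
  χ_A(x) = (x + 2)^5

Step 2 — compute geometric multiplicities via the rank-nullity identity g(λ) = n − rank(A − λI):
  rank(A − (-2)·I) = 2, so dim ker(A − (-2)·I) = n − 2 = 3

Summary:
  λ = -2: algebraic multiplicity = 5, geometric multiplicity = 3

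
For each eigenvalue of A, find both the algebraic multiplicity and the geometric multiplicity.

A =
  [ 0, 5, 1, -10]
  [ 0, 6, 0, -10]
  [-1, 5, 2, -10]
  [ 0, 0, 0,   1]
λ = 1: alg = 3, geom = 2; λ = 6: alg = 1, geom = 1

Step 1 — factor the characteristic polynomial to read off the algebraic multiplicities:
  χ_A(x) = (x - 6)*(x - 1)^3

Step 2 — compute geometric multiplicities via the rank-nullity identity g(λ) = n − rank(A − λI):
  rank(A − (1)·I) = 2, so dim ker(A − (1)·I) = n − 2 = 2
  rank(A − (6)·I) = 3, so dim ker(A − (6)·I) = n − 3 = 1

Summary:
  λ = 1: algebraic multiplicity = 3, geometric multiplicity = 2
  λ = 6: algebraic multiplicity = 1, geometric multiplicity = 1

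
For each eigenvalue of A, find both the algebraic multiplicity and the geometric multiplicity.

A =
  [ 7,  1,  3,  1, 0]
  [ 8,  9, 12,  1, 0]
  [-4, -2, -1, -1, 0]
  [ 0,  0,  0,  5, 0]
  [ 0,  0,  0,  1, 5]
λ = 5: alg = 5, geom = 3

Step 1 — factor the characteristic polynomial to read off the algebraic multiplicities:
  χ_A(x) = (x - 5)^5

Step 2 — compute geometric multiplicities via the rank-nullity identity g(λ) = n − rank(A − λI):
  rank(A − (5)·I) = 2, so dim ker(A − (5)·I) = n − 2 = 3

Summary:
  λ = 5: algebraic multiplicity = 5, geometric multiplicity = 3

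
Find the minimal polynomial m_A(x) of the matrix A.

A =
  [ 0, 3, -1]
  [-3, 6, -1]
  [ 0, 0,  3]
x^2 - 6*x + 9

The characteristic polynomial is χ_A(x) = (x - 3)^3, so the eigenvalues are known. The minimal polynomial is
  m_A(x) = Π_λ (x − λ)^{k_λ}
where k_λ is the size of the *largest* Jordan block for λ (equivalently, the smallest k with (A − λI)^k v = 0 for every generalised eigenvector v of λ).

  λ = 3: largest Jordan block has size 2, contributing (x − 3)^2

So m_A(x) = (x - 3)^2 = x^2 - 6*x + 9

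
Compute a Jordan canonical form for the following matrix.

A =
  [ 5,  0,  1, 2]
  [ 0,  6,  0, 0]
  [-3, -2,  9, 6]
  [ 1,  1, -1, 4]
J_2(6) ⊕ J_2(6)

The characteristic polynomial is
  det(x·I − A) = x^4 - 24*x^3 + 216*x^2 - 864*x + 1296 = (x - 6)^4

Eigenvalues and multiplicities (the geometric multiplicity of λ is n − rank(A − λI), which equals the number of Jordan blocks for λ):
  λ = 6: algebraic multiplicity = 4, geometric multiplicity = 2

Determining the block sizes for each eigenvalue:
  λ = 6: with am = 4 and gm = 2, the partition is not yet determined (e.g. several partitions of 4 into 2 parts exist). Let N = A − (6)·I. Computing rank(N^1) = 2, rank(N^2) = 0; the number of blocks of size ≥ j is rank(N^{j−1}) − rank(N^j), giving [2, 2]. So we have 2 block(s) of size 2 → block sizes [2, 2]

Assembling the blocks gives a Jordan form
J =
  [6, 1, 0, 0]
  [0, 6, 0, 0]
  [0, 0, 6, 1]
  [0, 0, 0, 6]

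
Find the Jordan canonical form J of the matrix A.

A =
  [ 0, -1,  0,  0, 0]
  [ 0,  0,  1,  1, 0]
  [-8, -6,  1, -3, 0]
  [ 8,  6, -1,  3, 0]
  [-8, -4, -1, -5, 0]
J_3(0) ⊕ J_1(0) ⊕ J_1(4)

The characteristic polynomial is
  det(x·I − A) = x^5 - 4*x^4 = x^4*(x - 4)

Eigenvalues and multiplicities (the geometric multiplicity of λ is n − rank(A − λI), which equals the number of Jordan blocks for λ):
  λ = 0: algebraic multiplicity = 4, geometric multiplicity = 2
  λ = 4: algebraic multiplicity = 1, geometric multiplicity = 1

Determining the block sizes for each eigenvalue:
  λ = 0: with am = 4 and gm = 2, the partition is not yet determined (e.g. several partitions of 4 into 2 parts exist). Let N = A − (0)·I. Computing rank(N^1) = 3, rank(N^2) = 2, rank(N^3) = 1; the number of blocks of size ≥ j is rank(N^{j−1}) − rank(N^j), giving [2, 1, 1]. So we have 1 block(s) of size 3, 1 block(s) of size 1 → block sizes [3, 1]
  λ = 4: one block (gm = 1), so the single block has size am = 1 → block sizes [1]

Assembling the blocks gives a Jordan form
J =
  [0, 1, 0, 0, 0]
  [0, 0, 1, 0, 0]
  [0, 0, 0, 0, 0]
  [0, 0, 0, 0, 0]
  [0, 0, 0, 0, 4]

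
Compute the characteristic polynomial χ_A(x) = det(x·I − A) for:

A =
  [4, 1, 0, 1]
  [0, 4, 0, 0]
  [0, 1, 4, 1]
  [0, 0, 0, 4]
x^4 - 16*x^3 + 96*x^2 - 256*x + 256

Expanding det(x·I − A) (e.g. by cofactor expansion or by noting that A is similar to its Jordan form J, which has the same characteristic polynomial as A) gives
  χ_A(x) = x^4 - 16*x^3 + 96*x^2 - 256*x + 256
which factors as (x - 4)^4. The eigenvalues (with algebraic multiplicities) are λ = 4 with multiplicity 4.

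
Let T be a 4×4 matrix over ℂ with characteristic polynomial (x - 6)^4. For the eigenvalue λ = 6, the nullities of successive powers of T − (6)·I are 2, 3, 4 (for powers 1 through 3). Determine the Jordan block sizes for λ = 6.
Block sizes for λ = 6: [3, 1]

From the dimensions of kernels of powers, the number of Jordan blocks of size at least j is d_j − d_{j−1} where d_j = dim ker(N^j) (with d_0 = 0). Computing the differences gives [2, 1, 1].
The number of blocks of size exactly k is (#blocks of size ≥ k) − (#blocks of size ≥ k + 1), so the partition is: 1 block(s) of size 1, 1 block(s) of size 3.
In nonincreasing order the block sizes are [3, 1].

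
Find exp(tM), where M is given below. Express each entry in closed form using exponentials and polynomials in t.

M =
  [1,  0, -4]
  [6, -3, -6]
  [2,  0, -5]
e^{tM} =
  [2*exp(-t) - exp(-3*t), 0, -2*exp(-t) + 2*exp(-3*t)]
  [3*exp(-t) - 3*exp(-3*t), exp(-3*t), -3*exp(-t) + 3*exp(-3*t)]
  [exp(-t) - exp(-3*t), 0, -exp(-t) + 2*exp(-3*t)]

Strategy: write M = P · J · P⁻¹ where J is a Jordan canonical form, so e^{tM} = P · e^{tJ} · P⁻¹, and e^{tJ} can be computed block-by-block.

M has Jordan form
J =
  [-3,  0,  0]
  [ 0, -3,  0]
  [ 0,  0, -1]
(up to reordering of blocks).

Per-block formulas:
  For a 1×1 block at λ = -3: exp(t · [-3]) = [e^(-3t)].
  For a 1×1 block at λ = -1: exp(t · [-1]) = [e^(-1t)].

After assembling e^{tJ} and conjugating by P, we get:

e^{tM} =
  [2*exp(-t) - exp(-3*t), 0, -2*exp(-t) + 2*exp(-3*t)]
  [3*exp(-t) - 3*exp(-3*t), exp(-3*t), -3*exp(-t) + 3*exp(-3*t)]
  [exp(-t) - exp(-3*t), 0, -exp(-t) + 2*exp(-3*t)]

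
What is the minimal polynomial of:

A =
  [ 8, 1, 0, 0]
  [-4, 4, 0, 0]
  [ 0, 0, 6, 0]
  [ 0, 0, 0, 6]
x^2 - 12*x + 36

The characteristic polynomial is χ_A(x) = (x - 6)^4, so the eigenvalues are known. The minimal polynomial is
  m_A(x) = Π_λ (x − λ)^{k_λ}
where k_λ is the size of the *largest* Jordan block for λ (equivalently, the smallest k with (A − λI)^k v = 0 for every generalised eigenvector v of λ).

  λ = 6: largest Jordan block has size 2, contributing (x − 6)^2

So m_A(x) = (x - 6)^2 = x^2 - 12*x + 36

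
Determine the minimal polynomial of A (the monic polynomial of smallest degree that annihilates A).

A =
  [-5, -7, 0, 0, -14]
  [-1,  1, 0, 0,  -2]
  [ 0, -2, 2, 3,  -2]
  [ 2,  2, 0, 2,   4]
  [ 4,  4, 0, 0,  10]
x^2 - 4*x + 4

The characteristic polynomial is χ_A(x) = (x - 2)^5, so the eigenvalues are known. The minimal polynomial is
  m_A(x) = Π_λ (x − λ)^{k_λ}
where k_λ is the size of the *largest* Jordan block for λ (equivalently, the smallest k with (A − λI)^k v = 0 for every generalised eigenvector v of λ).

  λ = 2: largest Jordan block has size 2, contributing (x − 2)^2

So m_A(x) = (x - 2)^2 = x^2 - 4*x + 4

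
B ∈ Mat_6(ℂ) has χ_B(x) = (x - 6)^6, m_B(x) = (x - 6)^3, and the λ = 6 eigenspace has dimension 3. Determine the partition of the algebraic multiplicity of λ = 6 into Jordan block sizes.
Block sizes for λ = 6: [3, 2, 1]

Step 1 — from the characteristic polynomial, algebraic multiplicity of λ = 6 is 6. From dim ker(B − (6)·I) = 3, there are exactly 3 Jordan blocks for λ = 6.
Step 2 — from the minimal polynomial, the factor (x − 6)^3 tells us the largest block for λ = 6 has size 3.
Step 3 — with total size 6, 3 blocks, and largest block 3, the block sizes (in nonincreasing order) are [3, 2, 1].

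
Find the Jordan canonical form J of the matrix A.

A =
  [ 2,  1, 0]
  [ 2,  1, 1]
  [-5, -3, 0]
J_3(1)

The characteristic polynomial is
  det(x·I − A) = x^3 - 3*x^2 + 3*x - 1 = (x - 1)^3

Eigenvalues and multiplicities (the geometric multiplicity of λ is n − rank(A − λI), which equals the number of Jordan blocks for λ):
  λ = 1: algebraic multiplicity = 3, geometric multiplicity = 1

Determining the block sizes for each eigenvalue:
  λ = 1: one block (gm = 1), so the single block has size am = 3 → block sizes [3]

Assembling the blocks gives a Jordan form
J =
  [1, 1, 0]
  [0, 1, 1]
  [0, 0, 1]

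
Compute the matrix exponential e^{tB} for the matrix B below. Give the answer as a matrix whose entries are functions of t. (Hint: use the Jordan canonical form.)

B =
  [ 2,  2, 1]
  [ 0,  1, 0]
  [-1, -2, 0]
e^{tB} =
  [t*exp(t) + exp(t), 2*t*exp(t), t*exp(t)]
  [0, exp(t), 0]
  [-t*exp(t), -2*t*exp(t), -t*exp(t) + exp(t)]

Strategy: write B = P · J · P⁻¹ where J is a Jordan canonical form, so e^{tB} = P · e^{tJ} · P⁻¹, and e^{tJ} can be computed block-by-block.

B has Jordan form
J =
  [1, 1, 0]
  [0, 1, 0]
  [0, 0, 1]
(up to reordering of blocks).

Per-block formulas:
  For a 2×2 Jordan block J_2(1): exp(t · J_2(1)) = e^(1t)·(I + t·N), where N is the 2×2 nilpotent shift.
  For a 1×1 block at λ = 1: exp(t · [1]) = [e^(1t)].

After assembling e^{tJ} and conjugating by P, we get:

e^{tB} =
  [t*exp(t) + exp(t), 2*t*exp(t), t*exp(t)]
  [0, exp(t), 0]
  [-t*exp(t), -2*t*exp(t), -t*exp(t) + exp(t)]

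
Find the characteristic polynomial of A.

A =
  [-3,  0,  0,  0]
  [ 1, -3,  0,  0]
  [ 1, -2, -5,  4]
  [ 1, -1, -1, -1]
x^4 + 12*x^3 + 54*x^2 + 108*x + 81

Expanding det(x·I − A) (e.g. by cofactor expansion or by noting that A is similar to its Jordan form J, which has the same characteristic polynomial as A) gives
  χ_A(x) = x^4 + 12*x^3 + 54*x^2 + 108*x + 81
which factors as (x + 3)^4. The eigenvalues (with algebraic multiplicities) are λ = -3 with multiplicity 4.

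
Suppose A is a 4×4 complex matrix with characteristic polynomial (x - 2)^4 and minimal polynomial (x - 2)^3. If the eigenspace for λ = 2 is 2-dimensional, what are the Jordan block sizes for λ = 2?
Block sizes for λ = 2: [3, 1]

Step 1 — from the characteristic polynomial, algebraic multiplicity of λ = 2 is 4. From dim ker(A − (2)·I) = 2, there are exactly 2 Jordan blocks for λ = 2.
Step 2 — from the minimal polynomial, the factor (x − 2)^3 tells us the largest block for λ = 2 has size 3.
Step 3 — with total size 4, 2 blocks, and largest block 3, the block sizes (in nonincreasing order) are [3, 1].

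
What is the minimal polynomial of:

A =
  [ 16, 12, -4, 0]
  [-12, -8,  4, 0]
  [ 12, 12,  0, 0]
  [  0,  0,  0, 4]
x^2 - 4*x

The characteristic polynomial is χ_A(x) = x*(x - 4)^3, so the eigenvalues are known. The minimal polynomial is
  m_A(x) = Π_λ (x − λ)^{k_λ}
where k_λ is the size of the *largest* Jordan block for λ (equivalently, the smallest k with (A − λI)^k v = 0 for every generalised eigenvector v of λ).

  λ = 0: largest Jordan block has size 1, contributing (x − 0)
  λ = 4: largest Jordan block has size 1, contributing (x − 4)

So m_A(x) = x*(x - 4) = x^2 - 4*x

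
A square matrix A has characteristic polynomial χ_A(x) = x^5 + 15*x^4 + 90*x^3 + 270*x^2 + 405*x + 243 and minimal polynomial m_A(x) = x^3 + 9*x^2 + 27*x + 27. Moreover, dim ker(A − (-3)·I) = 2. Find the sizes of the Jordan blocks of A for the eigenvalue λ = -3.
Block sizes for λ = -3: [3, 2]

Step 1 — from the characteristic polynomial, algebraic multiplicity of λ = -3 is 5. From dim ker(A − (-3)·I) = 2, there are exactly 2 Jordan blocks for λ = -3.
Step 2 — from the minimal polynomial, the factor (x + 3)^3 tells us the largest block for λ = -3 has size 3.
Step 3 — with total size 5, 2 blocks, and largest block 3, the block sizes (in nonincreasing order) are [3, 2].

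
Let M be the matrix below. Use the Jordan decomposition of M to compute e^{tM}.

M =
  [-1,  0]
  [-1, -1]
e^{tM} =
  [exp(-t), 0]
  [-t*exp(-t), exp(-t)]

Strategy: write M = P · J · P⁻¹ where J is a Jordan canonical form, so e^{tM} = P · e^{tJ} · P⁻¹, and e^{tJ} can be computed block-by-block.

M has Jordan form
J =
  [-1,  1]
  [ 0, -1]
(up to reordering of blocks).

Per-block formulas:
  For a 2×2 Jordan block J_2(-1): exp(t · J_2(-1)) = e^(-1t)·(I + t·N), where N is the 2×2 nilpotent shift.

After assembling e^{tJ} and conjugating by P, we get:

e^{tM} =
  [exp(-t), 0]
  [-t*exp(-t), exp(-t)]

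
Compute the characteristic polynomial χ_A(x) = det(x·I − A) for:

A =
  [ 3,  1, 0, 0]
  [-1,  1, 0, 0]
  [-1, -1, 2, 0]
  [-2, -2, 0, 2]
x^4 - 8*x^3 + 24*x^2 - 32*x + 16

Expanding det(x·I − A) (e.g. by cofactor expansion or by noting that A is similar to its Jordan form J, which has the same characteristic polynomial as A) gives
  χ_A(x) = x^4 - 8*x^3 + 24*x^2 - 32*x + 16
which factors as (x - 2)^4. The eigenvalues (with algebraic multiplicities) are λ = 2 with multiplicity 4.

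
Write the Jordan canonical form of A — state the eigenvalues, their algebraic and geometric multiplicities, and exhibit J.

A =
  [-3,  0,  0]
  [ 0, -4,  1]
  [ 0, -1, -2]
J_2(-3) ⊕ J_1(-3)

The characteristic polynomial is
  det(x·I − A) = x^3 + 9*x^2 + 27*x + 27 = (x + 3)^3

Eigenvalues and multiplicities (the geometric multiplicity of λ is n − rank(A − λI), which equals the number of Jordan blocks for λ):
  λ = -3: algebraic multiplicity = 3, geometric multiplicity = 2

Determining the block sizes for each eigenvalue:
  λ = -3: 2 blocks summing to 3 forces exactly one block of size 2 and the rest size 1 → block sizes [2, 1]

Assembling the blocks gives a Jordan form
J =
  [-3,  1,  0]
  [ 0, -3,  0]
  [ 0,  0, -3]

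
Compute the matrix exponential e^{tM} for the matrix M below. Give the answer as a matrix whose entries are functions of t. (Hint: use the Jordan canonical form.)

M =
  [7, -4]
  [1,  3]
e^{tM} =
  [2*t*exp(5*t) + exp(5*t), -4*t*exp(5*t)]
  [t*exp(5*t), -2*t*exp(5*t) + exp(5*t)]

Strategy: write M = P · J · P⁻¹ where J is a Jordan canonical form, so e^{tM} = P · e^{tJ} · P⁻¹, and e^{tJ} can be computed block-by-block.

M has Jordan form
J =
  [5, 1]
  [0, 5]
(up to reordering of blocks).

Per-block formulas:
  For a 2×2 Jordan block J_2(5): exp(t · J_2(5)) = e^(5t)·(I + t·N), where N is the 2×2 nilpotent shift.

After assembling e^{tJ} and conjugating by P, we get:

e^{tM} =
  [2*t*exp(5*t) + exp(5*t), -4*t*exp(5*t)]
  [t*exp(5*t), -2*t*exp(5*t) + exp(5*t)]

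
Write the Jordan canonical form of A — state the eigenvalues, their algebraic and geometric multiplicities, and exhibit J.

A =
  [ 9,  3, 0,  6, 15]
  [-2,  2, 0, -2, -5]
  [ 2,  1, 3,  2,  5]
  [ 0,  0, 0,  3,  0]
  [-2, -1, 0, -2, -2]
J_2(3) ⊕ J_1(3) ⊕ J_1(3) ⊕ J_1(3)

The characteristic polynomial is
  det(x·I − A) = x^5 - 15*x^4 + 90*x^3 - 270*x^2 + 405*x - 243 = (x - 3)^5

Eigenvalues and multiplicities (the geometric multiplicity of λ is n − rank(A − λI), which equals the number of Jordan blocks for λ):
  λ = 3: algebraic multiplicity = 5, geometric multiplicity = 4

Determining the block sizes for each eigenvalue:
  λ = 3: 4 blocks summing to 5 forces exactly one block of size 2 and the rest size 1 → block sizes [2, 1, 1, 1]

Assembling the blocks gives a Jordan form
J =
  [3, 1, 0, 0, 0]
  [0, 3, 0, 0, 0]
  [0, 0, 3, 0, 0]
  [0, 0, 0, 3, 0]
  [0, 0, 0, 0, 3]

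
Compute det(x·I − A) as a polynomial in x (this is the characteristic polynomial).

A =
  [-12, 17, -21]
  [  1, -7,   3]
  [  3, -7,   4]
x^3 + 15*x^2 + 75*x + 125

Expanding det(x·I − A) (e.g. by cofactor expansion or by noting that A is similar to its Jordan form J, which has the same characteristic polynomial as A) gives
  χ_A(x) = x^3 + 15*x^2 + 75*x + 125
which factors as (x + 5)^3. The eigenvalues (with algebraic multiplicities) are λ = -5 with multiplicity 3.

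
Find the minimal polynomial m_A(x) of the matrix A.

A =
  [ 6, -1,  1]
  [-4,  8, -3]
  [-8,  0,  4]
x^3 - 18*x^2 + 108*x - 216

The characteristic polynomial is χ_A(x) = (x - 6)^3, so the eigenvalues are known. The minimal polynomial is
  m_A(x) = Π_λ (x − λ)^{k_λ}
where k_λ is the size of the *largest* Jordan block for λ (equivalently, the smallest k with (A − λI)^k v = 0 for every generalised eigenvector v of λ).

  λ = 6: largest Jordan block has size 3, contributing (x − 6)^3

So m_A(x) = (x - 6)^3 = x^3 - 18*x^2 + 108*x - 216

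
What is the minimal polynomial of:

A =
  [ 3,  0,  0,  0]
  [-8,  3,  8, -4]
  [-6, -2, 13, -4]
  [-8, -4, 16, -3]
x^2 - 8*x + 15

The characteristic polynomial is χ_A(x) = (x - 5)^2*(x - 3)^2, so the eigenvalues are known. The minimal polynomial is
  m_A(x) = Π_λ (x − λ)^{k_λ}
where k_λ is the size of the *largest* Jordan block for λ (equivalently, the smallest k with (A − λI)^k v = 0 for every generalised eigenvector v of λ).

  λ = 3: largest Jordan block has size 1, contributing (x − 3)
  λ = 5: largest Jordan block has size 1, contributing (x − 5)

So m_A(x) = (x - 5)*(x - 3) = x^2 - 8*x + 15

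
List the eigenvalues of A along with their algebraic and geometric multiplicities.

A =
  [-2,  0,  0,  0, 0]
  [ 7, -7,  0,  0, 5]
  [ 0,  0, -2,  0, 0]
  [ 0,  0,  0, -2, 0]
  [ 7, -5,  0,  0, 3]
λ = -2: alg = 5, geom = 4

Step 1 — factor the characteristic polynomial to read off the algebraic multiplicities:
  χ_A(x) = (x + 2)^5

Step 2 — compute geometric multiplicities via the rank-nullity identity g(λ) = n − rank(A − λI):
  rank(A − (-2)·I) = 1, so dim ker(A − (-2)·I) = n − 1 = 4

Summary:
  λ = -2: algebraic multiplicity = 5, geometric multiplicity = 4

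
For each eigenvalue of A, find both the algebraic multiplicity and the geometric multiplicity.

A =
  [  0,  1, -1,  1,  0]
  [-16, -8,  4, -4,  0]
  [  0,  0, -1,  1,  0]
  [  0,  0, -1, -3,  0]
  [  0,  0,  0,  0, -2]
λ = -4: alg = 2, geom = 1; λ = -2: alg = 3, geom = 2

Step 1 — factor the characteristic polynomial to read off the algebraic multiplicities:
  χ_A(x) = (x + 2)^3*(x + 4)^2

Step 2 — compute geometric multiplicities via the rank-nullity identity g(λ) = n − rank(A − λI):
  rank(A − (-4)·I) = 4, so dim ker(A − (-4)·I) = n − 4 = 1
  rank(A − (-2)·I) = 3, so dim ker(A − (-2)·I) = n − 3 = 2

Summary:
  λ = -4: algebraic multiplicity = 2, geometric multiplicity = 1
  λ = -2: algebraic multiplicity = 3, geometric multiplicity = 2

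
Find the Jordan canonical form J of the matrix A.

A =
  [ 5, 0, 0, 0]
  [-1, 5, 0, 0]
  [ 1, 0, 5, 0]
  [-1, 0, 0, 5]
J_2(5) ⊕ J_1(5) ⊕ J_1(5)

The characteristic polynomial is
  det(x·I − A) = x^4 - 20*x^3 + 150*x^2 - 500*x + 625 = (x - 5)^4

Eigenvalues and multiplicities (the geometric multiplicity of λ is n − rank(A − λI), which equals the number of Jordan blocks for λ):
  λ = 5: algebraic multiplicity = 4, geometric multiplicity = 3

Determining the block sizes for each eigenvalue:
  λ = 5: 3 blocks summing to 4 forces exactly one block of size 2 and the rest size 1 → block sizes [2, 1, 1]

Assembling the blocks gives a Jordan form
J =
  [5, 1, 0, 0]
  [0, 5, 0, 0]
  [0, 0, 5, 0]
  [0, 0, 0, 5]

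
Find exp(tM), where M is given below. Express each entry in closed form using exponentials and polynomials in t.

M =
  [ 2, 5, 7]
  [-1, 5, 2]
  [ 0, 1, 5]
e^{tM} =
  [-t^2*exp(4*t)/2 - 2*t*exp(4*t) + exp(4*t), t^2*exp(4*t) + 5*t*exp(4*t), 3*t^2*exp(4*t)/2 + 7*t*exp(4*t)]
  [t^2*exp(4*t)/2 - t*exp(4*t), -t^2*exp(4*t) + t*exp(4*t) + exp(4*t), -3*t^2*exp(4*t)/2 + 2*t*exp(4*t)]
  [-t^2*exp(4*t)/2, t^2*exp(4*t) + t*exp(4*t), 3*t^2*exp(4*t)/2 + t*exp(4*t) + exp(4*t)]

Strategy: write M = P · J · P⁻¹ where J is a Jordan canonical form, so e^{tM} = P · e^{tJ} · P⁻¹, and e^{tJ} can be computed block-by-block.

M has Jordan form
J =
  [4, 1, 0]
  [0, 4, 1]
  [0, 0, 4]
(up to reordering of blocks).

Per-block formulas:
  For a 3×3 Jordan block J_3(4): exp(t · J_3(4)) = e^(4t)·(I + t·N + (t^2/2)·N^2), where N is the 3×3 nilpotent shift.

After assembling e^{tJ} and conjugating by P, we get:

e^{tM} =
  [-t^2*exp(4*t)/2 - 2*t*exp(4*t) + exp(4*t), t^2*exp(4*t) + 5*t*exp(4*t), 3*t^2*exp(4*t)/2 + 7*t*exp(4*t)]
  [t^2*exp(4*t)/2 - t*exp(4*t), -t^2*exp(4*t) + t*exp(4*t) + exp(4*t), -3*t^2*exp(4*t)/2 + 2*t*exp(4*t)]
  [-t^2*exp(4*t)/2, t^2*exp(4*t) + t*exp(4*t), 3*t^2*exp(4*t)/2 + t*exp(4*t) + exp(4*t)]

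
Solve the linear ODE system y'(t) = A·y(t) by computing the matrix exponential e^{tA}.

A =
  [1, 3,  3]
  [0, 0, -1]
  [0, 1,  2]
e^{tA} =
  [exp(t), 3*t*exp(t), 3*t*exp(t)]
  [0, -t*exp(t) + exp(t), -t*exp(t)]
  [0, t*exp(t), t*exp(t) + exp(t)]

Strategy: write A = P · J · P⁻¹ where J is a Jordan canonical form, so e^{tA} = P · e^{tJ} · P⁻¹, and e^{tJ} can be computed block-by-block.

A has Jordan form
J =
  [1, 1, 0]
  [0, 1, 0]
  [0, 0, 1]
(up to reordering of blocks).

Per-block formulas:
  For a 1×1 block at λ = 1: exp(t · [1]) = [e^(1t)].
  For a 2×2 Jordan block J_2(1): exp(t · J_2(1)) = e^(1t)·(I + t·N), where N is the 2×2 nilpotent shift.

After assembling e^{tJ} and conjugating by P, we get:

e^{tA} =
  [exp(t), 3*t*exp(t), 3*t*exp(t)]
  [0, -t*exp(t) + exp(t), -t*exp(t)]
  [0, t*exp(t), t*exp(t) + exp(t)]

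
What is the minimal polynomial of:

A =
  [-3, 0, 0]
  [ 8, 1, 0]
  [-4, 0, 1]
x^2 + 2*x - 3

The characteristic polynomial is χ_A(x) = (x - 1)^2*(x + 3), so the eigenvalues are known. The minimal polynomial is
  m_A(x) = Π_λ (x − λ)^{k_λ}
where k_λ is the size of the *largest* Jordan block for λ (equivalently, the smallest k with (A − λI)^k v = 0 for every generalised eigenvector v of λ).

  λ = -3: largest Jordan block has size 1, contributing (x + 3)
  λ = 1: largest Jordan block has size 1, contributing (x − 1)

So m_A(x) = (x - 1)*(x + 3) = x^2 + 2*x - 3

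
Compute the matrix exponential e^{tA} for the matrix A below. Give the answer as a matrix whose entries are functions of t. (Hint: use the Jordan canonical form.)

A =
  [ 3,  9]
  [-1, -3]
e^{tA} =
  [3*t + 1, 9*t]
  [-t, 1 - 3*t]

Strategy: write A = P · J · P⁻¹ where J is a Jordan canonical form, so e^{tA} = P · e^{tJ} · P⁻¹, and e^{tJ} can be computed block-by-block.

A has Jordan form
J =
  [0, 1]
  [0, 0]
(up to reordering of blocks).

Per-block formulas:
  For a 2×2 Jordan block J_2(0): exp(t · J_2(0)) = e^(0t)·(I + t·N), where N is the 2×2 nilpotent shift.

After assembling e^{tJ} and conjugating by P, we get:

e^{tA} =
  [3*t + 1, 9*t]
  [-t, 1 - 3*t]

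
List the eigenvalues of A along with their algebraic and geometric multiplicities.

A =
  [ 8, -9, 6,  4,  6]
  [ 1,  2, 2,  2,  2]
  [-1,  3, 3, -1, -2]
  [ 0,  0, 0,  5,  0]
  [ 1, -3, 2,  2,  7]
λ = 5: alg = 5, geom = 3

Step 1 — factor the characteristic polynomial to read off the algebraic multiplicities:
  χ_A(x) = (x - 5)^5

Step 2 — compute geometric multiplicities via the rank-nullity identity g(λ) = n − rank(A − λI):
  rank(A − (5)·I) = 2, so dim ker(A − (5)·I) = n − 2 = 3

Summary:
  λ = 5: algebraic multiplicity = 5, geometric multiplicity = 3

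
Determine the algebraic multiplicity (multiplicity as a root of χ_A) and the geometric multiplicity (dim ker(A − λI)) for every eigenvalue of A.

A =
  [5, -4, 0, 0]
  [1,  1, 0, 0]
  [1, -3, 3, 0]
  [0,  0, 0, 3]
λ = 3: alg = 4, geom = 2

Step 1 — factor the characteristic polynomial to read off the algebraic multiplicities:
  χ_A(x) = (x - 3)^4

Step 2 — compute geometric multiplicities via the rank-nullity identity g(λ) = n − rank(A − λI):
  rank(A − (3)·I) = 2, so dim ker(A − (3)·I) = n − 2 = 2

Summary:
  λ = 3: algebraic multiplicity = 4, geometric multiplicity = 2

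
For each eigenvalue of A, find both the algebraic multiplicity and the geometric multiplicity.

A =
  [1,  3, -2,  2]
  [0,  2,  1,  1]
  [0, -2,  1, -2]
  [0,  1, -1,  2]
λ = 1: alg = 3, geom = 1; λ = 3: alg = 1, geom = 1

Step 1 — factor the characteristic polynomial to read off the algebraic multiplicities:
  χ_A(x) = (x - 3)*(x - 1)^3

Step 2 — compute geometric multiplicities via the rank-nullity identity g(λ) = n − rank(A − λI):
  rank(A − (1)·I) = 3, so dim ker(A − (1)·I) = n − 3 = 1
  rank(A − (3)·I) = 3, so dim ker(A − (3)·I) = n − 3 = 1

Summary:
  λ = 1: algebraic multiplicity = 3, geometric multiplicity = 1
  λ = 3: algebraic multiplicity = 1, geometric multiplicity = 1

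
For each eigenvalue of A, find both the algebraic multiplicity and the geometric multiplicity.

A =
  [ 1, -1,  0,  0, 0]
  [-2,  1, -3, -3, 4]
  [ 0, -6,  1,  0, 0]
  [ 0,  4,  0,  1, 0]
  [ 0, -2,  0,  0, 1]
λ = 1: alg = 5, geom = 3

Step 1 — factor the characteristic polynomial to read off the algebraic multiplicities:
  χ_A(x) = (x - 1)^5

Step 2 — compute geometric multiplicities via the rank-nullity identity g(λ) = n − rank(A − λI):
  rank(A − (1)·I) = 2, so dim ker(A − (1)·I) = n − 2 = 3

Summary:
  λ = 1: algebraic multiplicity = 5, geometric multiplicity = 3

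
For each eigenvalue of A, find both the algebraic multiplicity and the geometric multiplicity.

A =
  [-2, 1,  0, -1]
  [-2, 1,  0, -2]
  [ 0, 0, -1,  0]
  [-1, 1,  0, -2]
λ = -1: alg = 4, geom = 3

Step 1 — factor the characteristic polynomial to read off the algebraic multiplicities:
  χ_A(x) = (x + 1)^4

Step 2 — compute geometric multiplicities via the rank-nullity identity g(λ) = n − rank(A − λI):
  rank(A − (-1)·I) = 1, so dim ker(A − (-1)·I) = n − 1 = 3

Summary:
  λ = -1: algebraic multiplicity = 4, geometric multiplicity = 3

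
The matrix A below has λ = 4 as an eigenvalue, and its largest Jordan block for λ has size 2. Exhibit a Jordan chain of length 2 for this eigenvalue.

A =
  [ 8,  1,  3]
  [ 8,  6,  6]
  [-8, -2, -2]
A Jordan chain for λ = 4 of length 2:
v_1 = (4, 8, -8)ᵀ
v_2 = (1, 0, 0)ᵀ

Let N = A − (4)·I. We want v_2 with N^2 v_2 = 0 but N^1 v_2 ≠ 0; then v_{j-1} := N · v_j for j = 2, …, 2.

Pick v_2 = (1, 0, 0)ᵀ.
Then v_1 = N · v_2 = (4, 8, -8)ᵀ.

Sanity check: (A − (4)·I) v_1 = (0, 0, 0)ᵀ = 0. ✓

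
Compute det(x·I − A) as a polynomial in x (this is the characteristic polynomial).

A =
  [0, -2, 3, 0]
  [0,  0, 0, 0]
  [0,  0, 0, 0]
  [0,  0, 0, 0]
x^4

Expanding det(x·I − A) (e.g. by cofactor expansion or by noting that A is similar to its Jordan form J, which has the same characteristic polynomial as A) gives
  χ_A(x) = x^4
which factors as x^4. The eigenvalues (with algebraic multiplicities) are λ = 0 with multiplicity 4.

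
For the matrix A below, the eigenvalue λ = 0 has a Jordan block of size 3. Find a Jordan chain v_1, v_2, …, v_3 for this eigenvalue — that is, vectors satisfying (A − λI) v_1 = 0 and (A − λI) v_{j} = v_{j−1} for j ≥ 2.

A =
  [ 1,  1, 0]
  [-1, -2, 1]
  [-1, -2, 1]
A Jordan chain for λ = 0 of length 3:
v_1 = (-1, 1, 1)ᵀ
v_2 = (1, -2, -2)ᵀ
v_3 = (0, 1, 0)ᵀ

Let N = A − (0)·I. We want v_3 with N^3 v_3 = 0 but N^2 v_3 ≠ 0; then v_{j-1} := N · v_j for j = 3, …, 2.

Pick v_3 = (0, 1, 0)ᵀ.
Then v_2 = N · v_3 = (1, -2, -2)ᵀ.
Then v_1 = N · v_2 = (-1, 1, 1)ᵀ.

Sanity check: (A − (0)·I) v_1 = (0, 0, 0)ᵀ = 0. ✓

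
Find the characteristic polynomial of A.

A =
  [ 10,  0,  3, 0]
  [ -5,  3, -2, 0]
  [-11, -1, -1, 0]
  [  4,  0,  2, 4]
x^4 - 16*x^3 + 96*x^2 - 256*x + 256

Expanding det(x·I − A) (e.g. by cofactor expansion or by noting that A is similar to its Jordan form J, which has the same characteristic polynomial as A) gives
  χ_A(x) = x^4 - 16*x^3 + 96*x^2 - 256*x + 256
which factors as (x - 4)^4. The eigenvalues (with algebraic multiplicities) are λ = 4 with multiplicity 4.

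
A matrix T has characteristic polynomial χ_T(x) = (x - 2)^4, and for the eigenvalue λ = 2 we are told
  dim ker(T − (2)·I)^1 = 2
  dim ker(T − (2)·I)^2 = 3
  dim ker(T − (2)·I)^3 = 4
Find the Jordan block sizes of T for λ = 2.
Block sizes for λ = 2: [3, 1]

From the dimensions of kernels of powers, the number of Jordan blocks of size at least j is d_j − d_{j−1} where d_j = dim ker(N^j) (with d_0 = 0). Computing the differences gives [2, 1, 1].
The number of blocks of size exactly k is (#blocks of size ≥ k) − (#blocks of size ≥ k + 1), so the partition is: 1 block(s) of size 1, 1 block(s) of size 3.
In nonincreasing order the block sizes are [3, 1].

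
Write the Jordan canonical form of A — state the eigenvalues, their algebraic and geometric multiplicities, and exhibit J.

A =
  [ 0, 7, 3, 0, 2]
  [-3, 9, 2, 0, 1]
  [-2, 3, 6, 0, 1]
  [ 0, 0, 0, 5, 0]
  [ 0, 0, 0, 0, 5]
J_3(5) ⊕ J_1(5) ⊕ J_1(5)

The characteristic polynomial is
  det(x·I − A) = x^5 - 25*x^4 + 250*x^3 - 1250*x^2 + 3125*x - 3125 = (x - 5)^5

Eigenvalues and multiplicities (the geometric multiplicity of λ is n − rank(A − λI), which equals the number of Jordan blocks for λ):
  λ = 5: algebraic multiplicity = 5, geometric multiplicity = 3

Determining the block sizes for each eigenvalue:
  λ = 5: with am = 5 and gm = 3, the partition is not yet determined (e.g. several partitions of 5 into 3 parts exist). Let N = A − (5)·I. Computing rank(N^1) = 2, rank(N^2) = 1, rank(N^3) = 0; the number of blocks of size ≥ j is rank(N^{j−1}) − rank(N^j), giving [3, 1, 1]. So we have 1 block(s) of size 3, 2 block(s) of size 1 → block sizes [3, 1, 1]

Assembling the blocks gives a Jordan form
J =
  [5, 1, 0, 0, 0]
  [0, 5, 1, 0, 0]
  [0, 0, 5, 0, 0]
  [0, 0, 0, 5, 0]
  [0, 0, 0, 0, 5]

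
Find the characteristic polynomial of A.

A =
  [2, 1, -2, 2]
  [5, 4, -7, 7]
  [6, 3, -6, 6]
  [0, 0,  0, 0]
x^4

Expanding det(x·I − A) (e.g. by cofactor expansion or by noting that A is similar to its Jordan form J, which has the same characteristic polynomial as A) gives
  χ_A(x) = x^4
which factors as x^4. The eigenvalues (with algebraic multiplicities) are λ = 0 with multiplicity 4.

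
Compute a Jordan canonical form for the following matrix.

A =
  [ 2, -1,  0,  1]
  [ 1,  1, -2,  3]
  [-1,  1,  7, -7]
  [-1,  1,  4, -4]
J_3(1) ⊕ J_1(3)

The characteristic polynomial is
  det(x·I − A) = x^4 - 6*x^3 + 12*x^2 - 10*x + 3 = (x - 3)*(x - 1)^3

Eigenvalues and multiplicities (the geometric multiplicity of λ is n − rank(A − λI), which equals the number of Jordan blocks for λ):
  λ = 1: algebraic multiplicity = 3, geometric multiplicity = 1
  λ = 3: algebraic multiplicity = 1, geometric multiplicity = 1

Determining the block sizes for each eigenvalue:
  λ = 1: one block (gm = 1), so the single block has size am = 3 → block sizes [3]
  λ = 3: one block (gm = 1), so the single block has size am = 1 → block sizes [1]

Assembling the blocks gives a Jordan form
J =
  [1, 1, 0, 0]
  [0, 1, 1, 0]
  [0, 0, 1, 0]
  [0, 0, 0, 3]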